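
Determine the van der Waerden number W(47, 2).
W(47, 2) = 47 + 1 = 48

A 2-term AP is any pair of integers, so a monochromatic 2-AP exists iff some colour is used at least twice. With 47 colours, the colouring i ↦ i on {1, ..., 47} uses each colour once, avoiding any monochromatic pair, so W(47, 2) > 47. For {1, ..., 48}, pigeonhole forces two integers of the same colour, which form a monochromatic 2-AP. Hence W(47, 2) = 48.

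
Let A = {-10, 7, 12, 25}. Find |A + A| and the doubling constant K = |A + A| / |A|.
K = |A + A| / |A| = 10/4 = 5/2

Enumerate A + A = {a + b : a, b ∈ A}. With |A| = 4, there are |A|^2 = 16 ordered sum pairs; collecting distinct values, A + A = {-20, -3, 2, 14, 15, 19, 24, 32, 37, 50}, so |A + A| = 10. Thus K = 10/4 = 5/2. For comparison, the minimum possible |A + A| over all 4-element sets is 2·4 − 1 = 7 (so min K = 7/4), attained only by arithmetic progressions.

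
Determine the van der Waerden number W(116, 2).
W(116, 2) = 116 + 1 = 117

A 2-term AP is any pair of integers, so a monochromatic 2-AP exists iff some colour is used at least twice. With 116 colours, the colouring i ↦ i on {1, ..., 116} uses each colour once, avoiding any monochromatic pair, so W(116, 2) > 116. For {1, ..., 117}, pigeonhole forces two integers of the same colour, which form a monochromatic 2-AP. Hence W(116, 2) = 117.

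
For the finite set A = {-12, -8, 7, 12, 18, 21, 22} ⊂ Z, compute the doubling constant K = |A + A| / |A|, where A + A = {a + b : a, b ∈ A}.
K = |A + A| / |A| = 26/7

Enumerate A + A = {a + b : a, b ∈ A}. With |A| = 7, there are |A|^2 = 49 ordered sum pairs; collecting distinct values, A + A = {-24, -20, -16, -5, -1, 0, 4, 6, 9, 10, 13, 14, 19, 24, 25, 28, 29, 30, 33, 34, 36, 39, 40, 42, 43, 44}, so |A + A| = 26. Thus K = 26/7. For comparison, the minimum possible |A + A| over all 7-element sets is 2·7 − 1 = 13 (so min K = 13/7), attained only by arithmetic progressions.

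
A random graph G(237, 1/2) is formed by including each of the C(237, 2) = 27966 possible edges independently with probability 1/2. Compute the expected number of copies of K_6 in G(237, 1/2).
E[# K_6] = C(237, 6) · (1/2)^C(6, 2) = 230916772164 / 2^15 = 57729193041/8192 ≈ 7047020.634888

For each 6-subset S of vertices (there are C(237, 6) = 230916772164 such S), let X_S = 1 if S induces a K_6 (all C(6, 2) = 15 edges present). Then P(X_S = 1) = (1/2)^15 = 1/32768. By linearity of expectation, E[# K_6] = C(237, 6) · (1/2)^15 = 230916772164 / 32768 = 57729193041/8192 ≈ 7047020.634888.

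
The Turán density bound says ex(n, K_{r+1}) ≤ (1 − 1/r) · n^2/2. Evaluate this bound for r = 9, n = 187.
Turán density bound = (8/9) · 187^2/2 = 139876/9 ≈ 15541.7778

Turán's theorem: ex(n, K_{r+1}) is achieved by the complete r-partite Turán graph T(n, r) with parts as balanced as possible, and is at most (1 − 1/r) · n^2/2. For r = 9, n = 187: the density bound is (8/9) · 34969/2 = 139876/9 ≈ 15541.7778. The integer-valued extremum is e(T(187, 9)) = 15541, which is strictly less than the density bound 139876/9 since 9 ∤ 187 (the parts of T(187, 9) cannot all be equal).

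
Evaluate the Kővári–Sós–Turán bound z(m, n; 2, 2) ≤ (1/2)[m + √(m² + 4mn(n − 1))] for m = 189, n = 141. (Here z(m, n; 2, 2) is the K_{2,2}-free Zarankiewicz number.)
z(189, 141; 2, 2) ≤ (1/2)[189 + √(189² + 4·189·141·140)] = (1/2)[189 + √14959161] = 2028.3537

Kővári–Sós–Turán: let r_1, ..., r_189 be the row sums and z = Σ r_i the total number of 1s. Each pair of columns can share at most one row with both entries 1 (else a 2×2 all-ones block appears), so Σ_i C(r_i, 2) ≤ C(141, 2) = 9870. By convexity Σ_i C(r_i, 2) ≥ 189·C(z/189, 2) = z(z − 189)/(2·189), giving z² − 189z − 189·141·140 ≤ 0 and hence z ≤ (1/2)[189 + √(35721 + 4·3730860)] = (1/2)[189 + √14959161] ≈ (1/2)(189 + 3867.7075) = 2028.3537.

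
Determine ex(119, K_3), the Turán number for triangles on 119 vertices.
ex(119, K_3) = ⌊119^2/4⌋ = 3540

Mantel (1907): a triangle-free graph on n vertices has at most ⌊n^2/4⌋ edges, with equality for the complete bipartite graph K_{⌊n/2⌋, ⌈n/2⌉}. For n = 119: ⌊119^2/4⌋ = ⌊14161/4⌋ = 3540. The extremal graph is K_{59, 60}, which has 59·60 = 3540 edges.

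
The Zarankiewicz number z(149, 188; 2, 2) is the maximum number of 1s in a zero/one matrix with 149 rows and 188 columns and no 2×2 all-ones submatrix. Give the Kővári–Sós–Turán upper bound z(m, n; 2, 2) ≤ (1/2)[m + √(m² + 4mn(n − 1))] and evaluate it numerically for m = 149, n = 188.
z(149, 188; 2, 2) ≤ (1/2)[149 + √(149² + 4·149·188·187)] = (1/2)[149 + √20975177] = 2364.4332

Kővári–Sós–Turán: let r_1, ..., r_149 be the row sums and z = Σ r_i the total number of 1s. Each pair of columns can share at most one row with both entries 1 (else a 2×2 all-ones block appears), so Σ_i C(r_i, 2) ≤ C(188, 2) = 17578. By convexity Σ_i C(r_i, 2) ≥ 149·C(z/149, 2) = z(z − 149)/(2·149), giving z² − 149z − 149·188·187 ≤ 0 and hence z ≤ (1/2)[149 + √(22201 + 4·5238244)] = (1/2)[149 + √20975177] ≈ (1/2)(149 + 4579.8665) = 2364.4332.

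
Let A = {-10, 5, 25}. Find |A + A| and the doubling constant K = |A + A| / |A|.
K = |A + A| / |A| = 6/3 = 2

Enumerate A + A = {a + b : a, b ∈ A}. With |A| = 3, there are |A|^2 = 9 ordered sum pairs; collecting distinct values, A + A = {-20, -5, 10, 15, 30, 50}, so |A + A| = 6. Thus K = 6/3 = 2. For comparison, the minimum possible |A + A| over all 3-element sets is 2·3 − 1 = 5 (so min K = 5/3), attained only by arithmetic progressions.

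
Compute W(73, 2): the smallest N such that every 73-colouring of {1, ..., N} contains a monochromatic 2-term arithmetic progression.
W(73, 2) = 73 + 1 = 74

A 2-term AP is any pair of integers, so a monochromatic 2-AP exists iff some colour is used at least twice. With 73 colours, the colouring i ↦ i on {1, ..., 73} uses each colour once, avoiding any monochromatic pair, so W(73, 2) > 73. For {1, ..., 74}, pigeonhole forces two integers of the same colour, which form a monochromatic 2-AP. Hence W(73, 2) = 74.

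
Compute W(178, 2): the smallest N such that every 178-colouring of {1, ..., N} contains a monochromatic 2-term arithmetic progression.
W(178, 2) = 178 + 1 = 179

A 2-term AP is any pair of integers, so a monochromatic 2-AP exists iff some colour is used at least twice. With 178 colours, the colouring i ↦ i on {1, ..., 178} uses each colour once, avoiding any monochromatic pair, so W(178, 2) > 178. For {1, ..., 179}, pigeonhole forces two integers of the same colour, which form a monochromatic 2-AP. Hence W(178, 2) = 179.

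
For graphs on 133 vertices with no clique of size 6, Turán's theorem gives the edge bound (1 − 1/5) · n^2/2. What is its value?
Turán density bound = (4/5) · 133^2/2 = 35378/5 ≈ 7075.6

Turán's theorem: ex(n, K_{r+1}) is achieved by the complete r-partite Turán graph T(n, r) with parts as balanced as possible, and is at most (1 − 1/r) · n^2/2. For r = 5, n = 133: the density bound is (4/5) · 17689/2 = 35378/5 ≈ 7075.6. The integer-valued extremum is e(T(133, 5)) = 7075, which is strictly less than the density bound 35378/5 since 5 ∤ 133 (the parts of T(133, 5) cannot all be equal).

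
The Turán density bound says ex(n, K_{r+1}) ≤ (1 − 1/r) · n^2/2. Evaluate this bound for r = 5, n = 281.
Turán density bound = (4/5) · 281^2/2 = 157922/5 ≈ 31584.4

Turán's theorem: ex(n, K_{r+1}) is achieved by the complete r-partite Turán graph T(n, r) with parts as balanced as possible, and is at most (1 − 1/r) · n^2/2. For r = 5, n = 281: the density bound is (4/5) · 78961/2 = 157922/5 ≈ 31584.4. The integer-valued extremum is e(T(281, 5)) = 31584, which is strictly less than the density bound 157922/5 since 5 ∤ 281 (the parts of T(281, 5) cannot all be equal).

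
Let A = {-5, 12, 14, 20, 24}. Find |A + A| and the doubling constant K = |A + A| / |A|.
K = |A + A| / |A| = 15/5 = 3

Enumerate A + A = {a + b : a, b ∈ A}. With |A| = 5, there are |A|^2 = 25 ordered sum pairs; collecting distinct values, A + A = {-10, 7, 9, 15, 19, 24, 26, 28, 32, 34, 36, 38, 40, 44, 48}, so |A + A| = 15. Thus K = 15/5 = 3. For comparison, the minimum possible |A + A| over all 5-element sets is 2·5 − 1 = 9 (so min K = 9/5), attained only by arithmetic progressions.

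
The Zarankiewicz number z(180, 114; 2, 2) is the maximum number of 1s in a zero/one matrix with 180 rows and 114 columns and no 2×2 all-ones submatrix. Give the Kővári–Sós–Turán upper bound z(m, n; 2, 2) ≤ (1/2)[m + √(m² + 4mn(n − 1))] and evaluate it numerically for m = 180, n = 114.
z(180, 114; 2, 2) ≤ (1/2)[180 + √(180² + 4·180·114·113)] = (1/2)[180 + √9307440] = 1615.4049

Kővári–Sós–Turán: let r_1, ..., r_180 be the row sums and z = Σ r_i the total number of 1s. Each pair of columns can share at most one row with both entries 1 (else a 2×2 all-ones block appears), so Σ_i C(r_i, 2) ≤ C(114, 2) = 6441. By convexity Σ_i C(r_i, 2) ≥ 180·C(z/180, 2) = z(z − 180)/(2·180), giving z² − 180z − 180·114·113 ≤ 0 and hence z ≤ (1/2)[180 + √(32400 + 4·2318760)] = (1/2)[180 + √9307440] ≈ (1/2)(180 + 3050.8097) = 1615.4049.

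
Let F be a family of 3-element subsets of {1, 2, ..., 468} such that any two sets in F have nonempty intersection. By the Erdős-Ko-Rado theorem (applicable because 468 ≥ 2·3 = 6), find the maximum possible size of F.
max |F| = C(467, 2) = 108811

The Erdős-Ko-Rado theorem states: for n ≥ 2k, an intersecting family of k-subsets of an n-element set has size at most C(n − 1, k − 1), with equality for 'star' families {A ⊆ [n] : |A| = k, i ∈ A} (fix an element i). For n = 468, k = 3: C(467, 2) = 108811.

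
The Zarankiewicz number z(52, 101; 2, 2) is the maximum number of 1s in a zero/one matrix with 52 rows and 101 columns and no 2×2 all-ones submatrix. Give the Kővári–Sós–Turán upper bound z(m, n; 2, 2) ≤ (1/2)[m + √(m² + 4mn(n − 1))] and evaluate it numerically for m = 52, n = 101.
z(52, 101; 2, 2) ≤ (1/2)[52 + √(52² + 4·52·101·100)] = (1/2)[52 + √2103504] = 751.1731

Kővári–Sós–Turán: let r_1, ..., r_52 be the row sums and z = Σ r_i the total number of 1s. Each pair of columns can share at most one row with both entries 1 (else a 2×2 all-ones block appears), so Σ_i C(r_i, 2) ≤ C(101, 2) = 5050. By convexity Σ_i C(r_i, 2) ≥ 52·C(z/52, 2) = z(z − 52)/(2·52), giving z² − 52z − 52·101·100 ≤ 0 and hence z ≤ (1/2)[52 + √(2704 + 4·525200)] = (1/2)[52 + √2103504] ≈ (1/2)(52 + 1450.3462) = 751.1731.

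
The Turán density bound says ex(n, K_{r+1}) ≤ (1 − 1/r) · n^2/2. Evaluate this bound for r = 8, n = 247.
Turán density bound = (7/8) · 247^2/2 = 427063/16 ≈ 26691.4375

Turán's theorem: ex(n, K_{r+1}) is achieved by the complete r-partite Turán graph T(n, r) with parts as balanced as possible, and is at most (1 − 1/r) · n^2/2. For r = 8, n = 247: the density bound is (7/8) · 61009/2 = 427063/16 ≈ 26691.4375. The integer-valued extremum is e(T(247, 8)) = 26691, which is strictly less than the density bound 427063/16 since 8 ∤ 247 (the parts of T(247, 8) cannot all be equal).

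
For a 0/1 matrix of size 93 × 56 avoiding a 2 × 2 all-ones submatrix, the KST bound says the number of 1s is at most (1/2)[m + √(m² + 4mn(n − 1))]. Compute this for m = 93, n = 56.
z(93, 56; 2, 2) ≤ (1/2)[93 + √(93² + 4·93·56·55)] = (1/2)[93 + √1154409] = 583.7171

Kővári–Sós–Turán: let r_1, ..., r_93 be the row sums and z = Σ r_i the total number of 1s. Each pair of columns can share at most one row with both entries 1 (else a 2×2 all-ones block appears), so Σ_i C(r_i, 2) ≤ C(56, 2) = 1540. By convexity Σ_i C(r_i, 2) ≥ 93·C(z/93, 2) = z(z − 93)/(2·93), giving z² − 93z − 93·56·55 ≤ 0 and hence z ≤ (1/2)[93 + √(8649 + 4·286440)] = (1/2)[93 + √1154409] ≈ (1/2)(93 + 1074.4343) = 583.7171.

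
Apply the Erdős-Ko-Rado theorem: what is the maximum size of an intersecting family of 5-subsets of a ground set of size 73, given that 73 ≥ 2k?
max |F| = C(72, 4) = 1028790

The Erdős-Ko-Rado theorem states: for n ≥ 2k, an intersecting family of k-subsets of an n-element set has size at most C(n − 1, k − 1), with equality for 'star' families {A ⊆ [n] : |A| = k, i ∈ A} (fix an element i). For n = 73, k = 5: C(72, 4) = 1028790.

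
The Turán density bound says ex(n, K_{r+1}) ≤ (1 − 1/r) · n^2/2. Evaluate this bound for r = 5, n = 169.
Turán density bound = (4/5) · 169^2/2 = 57122/5 ≈ 11424.4

Turán's theorem: ex(n, K_{r+1}) is achieved by the complete r-partite Turán graph T(n, r) with parts as balanced as possible, and is at most (1 − 1/r) · n^2/2. For r = 5, n = 169: the density bound is (4/5) · 28561/2 = 57122/5 ≈ 11424.4. The integer-valued extremum is e(T(169, 5)) = 11424, which is strictly less than the density bound 57122/5 since 5 ∤ 169 (the parts of T(169, 5) cannot all be equal).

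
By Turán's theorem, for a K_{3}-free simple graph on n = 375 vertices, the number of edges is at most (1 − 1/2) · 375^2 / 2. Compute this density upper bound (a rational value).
Turán density bound = (1/2) · 375^2/2 = 140625/4 ≈ 35156.25

Turán's theorem: ex(n, K_{r+1}) is achieved by the complete r-partite Turán graph T(n, r) with parts as balanced as possible, and is at most (1 − 1/r) · n^2/2. For r = 2, n = 375: the density bound is (1/2) · 140625/2 = 140625/4 ≈ 35156.25. The integer-valued extremum is e(T(375, 2)) = 35156, which is strictly less than the density bound 140625/4 since 2 ∤ 375 (the parts of T(375, 2) cannot all be equal).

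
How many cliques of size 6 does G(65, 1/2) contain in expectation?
E[# K_6] = C(65, 6) · (1/2)^C(6, 2) = 82598880 / 2^15 = 2581215/1024 ≈ 2520.717773

For each 6-subset S of vertices (there are C(65, 6) = 82598880 such S), let X_S = 1 if S induces a K_6 (all C(6, 2) = 15 edges present). Then P(X_S = 1) = (1/2)^15 = 1/32768. By linearity of expectation, E[# K_6] = C(65, 6) · (1/2)^15 = 82598880 / 32768 = 2581215/1024 ≈ 2520.717773.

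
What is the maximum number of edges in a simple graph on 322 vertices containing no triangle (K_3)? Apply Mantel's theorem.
ex(322, K_3) = ⌊322^2/4⌋ = 25921

Mantel (1907): a triangle-free graph on n vertices has at most ⌊n^2/4⌋ edges, with equality for the complete bipartite graph K_{⌊n/2⌋, ⌈n/2⌉}. For n = 322: ⌊322^2/4⌋ = ⌊103684/4⌋ = 25921. The extremal graph is K_{161, 161}, which has 161·161 = 25921 edges.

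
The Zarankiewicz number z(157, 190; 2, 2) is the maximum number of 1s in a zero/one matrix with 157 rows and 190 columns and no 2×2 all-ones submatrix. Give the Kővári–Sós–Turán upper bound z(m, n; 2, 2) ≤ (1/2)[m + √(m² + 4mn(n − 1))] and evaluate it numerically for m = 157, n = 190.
z(157, 190; 2, 2) ≤ (1/2)[157 + √(157² + 4·157·190·189)] = (1/2)[157 + √22576129] = 2454.2172

Kővári–Sós–Turán: let r_1, ..., r_157 be the row sums and z = Σ r_i the total number of 1s. Each pair of columns can share at most one row with both entries 1 (else a 2×2 all-ones block appears), so Σ_i C(r_i, 2) ≤ C(190, 2) = 17955. By convexity Σ_i C(r_i, 2) ≥ 157·C(z/157, 2) = z(z − 157)/(2·157), giving z² − 157z − 157·190·189 ≤ 0 and hence z ≤ (1/2)[157 + √(24649 + 4·5637870)] = (1/2)[157 + √22576129] ≈ (1/2)(157 + 4751.4344) = 2454.2172.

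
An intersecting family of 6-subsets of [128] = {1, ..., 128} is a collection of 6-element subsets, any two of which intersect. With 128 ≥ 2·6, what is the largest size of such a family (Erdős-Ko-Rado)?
max |F| = C(127, 5) = 254231775

The Erdős-Ko-Rado theorem states: for n ≥ 2k, an intersecting family of k-subsets of an n-element set has size at most C(n − 1, k − 1), with equality for 'star' families {A ⊆ [n] : |A| = k, i ∈ A} (fix an element i). For n = 128, k = 6: C(127, 5) = 254231775.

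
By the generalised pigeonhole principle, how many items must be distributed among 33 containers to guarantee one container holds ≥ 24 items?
n = (24 − 1)·33 + 1 = 760

By the generalised pigeonhole principle, to guarantee some box contains ≥ r objects we need more than (r − 1) · k objects total. Threshold: n = (r − 1) · k + 1. With r = 24 and k = 33: n = 23 · 33 + 1 = 759 + 1 = 760. For n = 759 = 23 · 33, we can put exactly 23 objects in every box, avoiding 24 in any single one — so 760 is tight.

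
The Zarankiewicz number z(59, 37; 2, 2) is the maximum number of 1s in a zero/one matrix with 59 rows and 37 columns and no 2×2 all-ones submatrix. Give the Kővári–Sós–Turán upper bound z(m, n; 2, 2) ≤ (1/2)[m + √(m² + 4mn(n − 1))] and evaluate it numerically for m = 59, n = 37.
z(59, 37; 2, 2) ≤ (1/2)[59 + √(59² + 4·59·37·36)] = (1/2)[59 + √317833] = 311.3834

Kővári–Sós–Turán: let r_1, ..., r_59 be the row sums and z = Σ r_i the total number of 1s. Each pair of columns can share at most one row with both entries 1 (else a 2×2 all-ones block appears), so Σ_i C(r_i, 2) ≤ C(37, 2) = 666. By convexity Σ_i C(r_i, 2) ≥ 59·C(z/59, 2) = z(z − 59)/(2·59), giving z² − 59z − 59·37·36 ≤ 0 and hence z ≤ (1/2)[59 + √(3481 + 4·78588)] = (1/2)[59 + √317833] ≈ (1/2)(59 + 563.7668) = 311.3834.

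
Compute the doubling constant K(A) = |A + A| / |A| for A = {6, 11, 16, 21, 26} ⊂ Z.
K = |A + A| / |A| = 9/5

Enumerate A + A = {a + b : a, b ∈ A}. With |A| = 5, there are |A|^2 = 25 ordered sum pairs; collecting distinct values, A + A = {12, 17, 22, 27, 32, 37, 42, 47, 52}, so |A + A| = 9. Thus K = 9/5. Here |A + A| = 2|A| − 1 = 9, the minimum possible — so K = 9/5 is minimal, which holds iff A is an arithmetic progression.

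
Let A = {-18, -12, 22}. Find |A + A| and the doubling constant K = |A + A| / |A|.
K = |A + A| / |A| = 6/3 = 2

Enumerate A + A = {a + b : a, b ∈ A}. With |A| = 3, there are |A|^2 = 9 ordered sum pairs; collecting distinct values, A + A = {-36, -30, -24, 4, 10, 44}, so |A + A| = 6. Thus K = 6/3 = 2. For comparison, the minimum possible |A + A| over all 3-element sets is 2·3 − 1 = 5 (so min K = 5/3), attained only by arithmetic progressions.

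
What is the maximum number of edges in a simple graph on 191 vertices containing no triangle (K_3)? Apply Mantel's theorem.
ex(191, K_3) = ⌊191^2/4⌋ = 9120

Mantel (1907): a triangle-free graph on n vertices has at most ⌊n^2/4⌋ edges, with equality for the complete bipartite graph K_{⌊n/2⌋, ⌈n/2⌉}. For n = 191: ⌊191^2/4⌋ = ⌊36481/4⌋ = 9120. The extremal graph is K_{95, 96}, which has 95·96 = 9120 edges.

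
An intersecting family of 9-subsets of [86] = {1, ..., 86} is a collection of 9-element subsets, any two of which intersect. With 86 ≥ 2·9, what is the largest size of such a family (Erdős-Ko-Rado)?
max |F| = C(85, 8) = 48124511370

The Erdős-Ko-Rado theorem states: for n ≥ 2k, an intersecting family of k-subsets of an n-element set has size at most C(n − 1, k − 1), with equality for 'star' families {A ⊆ [n] : |A| = k, i ∈ A} (fix an element i). For n = 86, k = 9: C(85, 8) = 48124511370.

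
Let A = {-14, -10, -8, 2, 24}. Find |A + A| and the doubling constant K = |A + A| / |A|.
K = |A + A| / |A| = 15/5 = 3

Enumerate A + A = {a + b : a, b ∈ A}. With |A| = 5, there are |A|^2 = 25 ordered sum pairs; collecting distinct values, A + A = {-28, -24, -22, -20, -18, -16, -12, -8, -6, 4, 10, 14, 16, 26, 48}, so |A + A| = 15. Thus K = 15/5 = 3. For comparison, the minimum possible |A + A| over all 5-element sets is 2·5 − 1 = 9 (so min K = 9/5), attained only by arithmetic progressions.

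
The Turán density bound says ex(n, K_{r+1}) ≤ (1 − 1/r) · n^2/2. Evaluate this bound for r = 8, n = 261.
Turán density bound = (7/8) · 261^2/2 = 476847/16 ≈ 29802.9375

Turán's theorem: ex(n, K_{r+1}) is achieved by the complete r-partite Turán graph T(n, r) with parts as balanced as possible, and is at most (1 − 1/r) · n^2/2. For r = 8, n = 261: the density bound is (7/8) · 68121/2 = 476847/16 ≈ 29802.9375. The integer-valued extremum is e(T(261, 8)) = 29802, which is strictly less than the density bound 476847/16 since 8 ∤ 261 (the parts of T(261, 8) cannot all be equal).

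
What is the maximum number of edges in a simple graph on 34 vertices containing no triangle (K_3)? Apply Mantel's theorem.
ex(34, K_3) = ⌊34^2/4⌋ = 289

Mantel (1907): a triangle-free graph on n vertices has at most ⌊n^2/4⌋ edges, with equality for the complete bipartite graph K_{⌊n/2⌋, ⌈n/2⌉}. For n = 34: ⌊34^2/4⌋ = ⌊1156/4⌋ = 289. The extremal graph is K_{17, 17}, which has 17·17 = 289 edges.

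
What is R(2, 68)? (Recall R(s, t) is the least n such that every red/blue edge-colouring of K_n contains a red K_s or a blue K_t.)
R(2, 68) = 68

R(2, k) = k for all k ≥ 2: in a 2-colouring of K_k, either some edge is red (a red K_2) or all edges are blue (a blue K_k). And K_{67} coloured all-blue has no blue K_68, so R(2, 68) > 67. Hence R(2, 68) = 68.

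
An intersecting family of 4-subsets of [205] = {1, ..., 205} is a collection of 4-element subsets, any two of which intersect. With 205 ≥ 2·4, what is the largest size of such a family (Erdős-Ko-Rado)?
max |F| = C(204, 3) = 1394204

The Erdős-Ko-Rado theorem states: for n ≥ 2k, an intersecting family of k-subsets of an n-element set has size at most C(n − 1, k − 1), with equality for 'star' families {A ⊆ [n] : |A| = k, i ∈ A} (fix an element i). For n = 205, k = 4: C(204, 3) = 1394204.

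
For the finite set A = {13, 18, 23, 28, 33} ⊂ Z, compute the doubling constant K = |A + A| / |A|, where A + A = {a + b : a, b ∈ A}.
K = |A + A| / |A| = 9/5

Enumerate A + A = {a + b : a, b ∈ A}. With |A| = 5, there are |A|^2 = 25 ordered sum pairs; collecting distinct values, A + A = {26, 31, 36, 41, 46, 51, 56, 61, 66}, so |A + A| = 9. Thus K = 9/5. Here |A + A| = 2|A| − 1 = 9, the minimum possible — so K = 9/5 is minimal, which holds iff A is an arithmetic progression.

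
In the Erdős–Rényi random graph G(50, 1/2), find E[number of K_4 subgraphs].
E[# K_4] = C(50, 4) · (1/2)^C(4, 2) = 230300 / 2^6 = 57575/16 = 3598.4375

For each 4-subset S of vertices (there are C(50, 4) = 230300 such S), let X_S = 1 if S induces a K_4 (all C(4, 2) = 6 edges present). Then P(X_S = 1) = (1/2)^6 = 1/64. By linearity of expectation, E[# K_4] = C(50, 4) · (1/2)^6 = 230300 / 64 = 57575/16 = 3598.4375.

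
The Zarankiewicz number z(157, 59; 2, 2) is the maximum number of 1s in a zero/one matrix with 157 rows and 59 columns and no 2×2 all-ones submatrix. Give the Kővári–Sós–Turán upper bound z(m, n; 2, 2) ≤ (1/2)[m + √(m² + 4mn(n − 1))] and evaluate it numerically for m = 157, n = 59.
z(157, 59; 2, 2) ≤ (1/2)[157 + √(157² + 4·157·59·58)] = (1/2)[157 + √2173665] = 815.6677

Kővári–Sós–Turán: let r_1, ..., r_157 be the row sums and z = Σ r_i the total number of 1s. Each pair of columns can share at most one row with both entries 1 (else a 2×2 all-ones block appears), so Σ_i C(r_i, 2) ≤ C(59, 2) = 1711. By convexity Σ_i C(r_i, 2) ≥ 157·C(z/157, 2) = z(z − 157)/(2·157), giving z² − 157z − 157·59·58 ≤ 0 and hence z ≤ (1/2)[157 + √(24649 + 4·537254)] = (1/2)[157 + √2173665] ≈ (1/2)(157 + 1474.3354) = 815.6677.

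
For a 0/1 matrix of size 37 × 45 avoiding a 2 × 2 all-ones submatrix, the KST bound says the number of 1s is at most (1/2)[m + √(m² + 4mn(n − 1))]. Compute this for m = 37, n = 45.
z(37, 45; 2, 2) ≤ (1/2)[37 + √(37² + 4·37·45·44)] = (1/2)[37 + √294409] = 289.7973

Kővári–Sós–Turán: let r_1, ..., r_37 be the row sums and z = Σ r_i the total number of 1s. Each pair of columns can share at most one row with both entries 1 (else a 2×2 all-ones block appears), so Σ_i C(r_i, 2) ≤ C(45, 2) = 990. By convexity Σ_i C(r_i, 2) ≥ 37·C(z/37, 2) = z(z − 37)/(2·37), giving z² − 37z − 37·45·44 ≤ 0 and hence z ≤ (1/2)[37 + √(1369 + 4·73260)] = (1/2)[37 + √294409] ≈ (1/2)(37 + 542.5947) = 289.7973.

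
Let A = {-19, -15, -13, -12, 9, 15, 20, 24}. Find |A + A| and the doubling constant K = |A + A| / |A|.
K = |A + A| / |A| = 34/8 = 17/4

Enumerate A + A = {a + b : a, b ∈ A}. With |A| = 8, there are |A|^2 = 64 ordered sum pairs; collecting distinct values, A + A = {-38, -34, -32, -31, -30, -28, -27, -26, -25, -24, -10, -6, -4, -3, 0, 1, 2, 3, 5, 7, 8, 9, 11, 12, 18, 24, 29, 30, 33, 35, 39, 40, 44, 48}, so |A + A| = 34. Thus K = 34/8 = 17/4. For comparison, the minimum possible |A + A| over all 8-element sets is 2·8 − 1 = 15 (so min K = 15/8), attained only by arithmetic progressions.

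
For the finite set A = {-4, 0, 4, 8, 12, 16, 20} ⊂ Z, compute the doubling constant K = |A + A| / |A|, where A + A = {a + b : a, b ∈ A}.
K = |A + A| / |A| = 13/7

Enumerate A + A = {a + b : a, b ∈ A}. With |A| = 7, there are |A|^2 = 49 ordered sum pairs; collecting distinct values, A + A = {-8, -4, 0, 4, 8, 12, 16, 20, 24, 28, 32, 36, 40}, so |A + A| = 13. Thus K = 13/7. Here |A + A| = 2|A| − 1 = 13, the minimum possible — so K = 13/7 is minimal, which holds iff A is an arithmetic progression.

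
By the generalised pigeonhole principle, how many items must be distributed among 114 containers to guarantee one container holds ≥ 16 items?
n = (16 − 1)·114 + 1 = 1711

By the generalised pigeonhole principle, to guarantee some box contains ≥ r objects we need more than (r − 1) · k objects total. Threshold: n = (r − 1) · k + 1. With r = 16 and k = 114: n = 15 · 114 + 1 = 1710 + 1 = 1711. For n = 1710 = 15 · 114, we can put exactly 15 objects in every box, avoiding 16 in any single one — so 1711 is tight.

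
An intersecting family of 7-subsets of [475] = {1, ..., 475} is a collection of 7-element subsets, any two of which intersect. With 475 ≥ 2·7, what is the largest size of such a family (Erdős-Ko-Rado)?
max |F| = C(474, 6) = 15259510148806

The Erdős-Ko-Rado theorem states: for n ≥ 2k, an intersecting family of k-subsets of an n-element set has size at most C(n − 1, k − 1), with equality for 'star' families {A ⊆ [n] : |A| = k, i ∈ A} (fix an element i). For n = 475, k = 7: C(474, 6) = 15259510148806.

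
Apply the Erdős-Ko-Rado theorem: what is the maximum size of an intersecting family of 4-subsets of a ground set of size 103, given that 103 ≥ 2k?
max |F| = C(102, 3) = 171700

Erdős-Ko-Rado (1961): when n ≥ 2k, max |F| = C(n−1, k−1). The bound is attained by the star {A : i ∈ A} for any fixed i ∈ [n]. Here C(103−1, 4−1) = C(102, 3) = 171700.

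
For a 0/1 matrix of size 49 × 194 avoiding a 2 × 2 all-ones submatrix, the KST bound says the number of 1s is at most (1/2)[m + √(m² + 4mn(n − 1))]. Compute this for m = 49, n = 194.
z(49, 194; 2, 2) ≤ (1/2)[49 + √(49² + 4·49·194·193)] = (1/2)[49 + √7341033] = 1379.217

Kővári–Sós–Turán: let r_1, ..., r_49 be the row sums and z = Σ r_i the total number of 1s. Each pair of columns can share at most one row with both entries 1 (else a 2×2 all-ones block appears), so Σ_i C(r_i, 2) ≤ C(194, 2) = 18721. By convexity Σ_i C(r_i, 2) ≥ 49·C(z/49, 2) = z(z − 49)/(2·49), giving z² − 49z − 49·194·193 ≤ 0 and hence z ≤ (1/2)[49 + √(2401 + 4·1834658)] = (1/2)[49 + √7341033] ≈ (1/2)(49 + 2709.4341) = 1379.217.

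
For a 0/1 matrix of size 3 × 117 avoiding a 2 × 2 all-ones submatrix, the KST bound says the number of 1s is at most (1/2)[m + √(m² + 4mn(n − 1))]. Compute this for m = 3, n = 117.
z(3, 117; 2, 2) ≤ (1/2)[3 + √(3² + 4·3·117·116)] = (1/2)[3 + √162873] = 203.2876

Kővári–Sós–Turán: let r_1, ..., r_3 be the row sums and z = Σ r_i the total number of 1s. Each pair of columns can share at most one row with both entries 1 (else a 2×2 all-ones block appears), so Σ_i C(r_i, 2) ≤ C(117, 2) = 6786. By convexity Σ_i C(r_i, 2) ≥ 3·C(z/3, 2) = z(z − 3)/(2·3), giving z² − 3z − 3·117·116 ≤ 0 and hence z ≤ (1/2)[3 + √(9 + 4·40716)] = (1/2)[3 + √162873] ≈ (1/2)(3 + 403.5753) = 203.2876.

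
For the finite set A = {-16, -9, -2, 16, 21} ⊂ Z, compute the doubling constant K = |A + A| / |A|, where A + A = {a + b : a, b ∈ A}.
K = |A + A| / |A| = 14/5

Enumerate A + A = {a + b : a, b ∈ A}. With |A| = 5, there are |A|^2 = 25 ordered sum pairs; collecting distinct values, A + A = {-32, -25, -18, -11, -4, 0, 5, 7, 12, 14, 19, 32, 37, 42}, so |A + A| = 14. Thus K = 14/5. For comparison, the minimum possible |A + A| over all 5-element sets is 2·5 − 1 = 9 (so min K = 9/5), attained only by arithmetic progressions.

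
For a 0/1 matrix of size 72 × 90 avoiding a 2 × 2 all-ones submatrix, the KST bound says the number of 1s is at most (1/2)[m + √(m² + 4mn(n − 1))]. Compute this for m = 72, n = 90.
z(72, 90; 2, 2) ≤ (1/2)[72 + √(72² + 4·72·90·89)] = (1/2)[72 + √2312064] = 796.2736

Kővári–Sós–Turán: let r_1, ..., r_72 be the row sums and z = Σ r_i the total number of 1s. Each pair of columns can share at most one row with both entries 1 (else a 2×2 all-ones block appears), so Σ_i C(r_i, 2) ≤ C(90, 2) = 4005. By convexity Σ_i C(r_i, 2) ≥ 72·C(z/72, 2) = z(z − 72)/(2·72), giving z² − 72z − 72·90·89 ≤ 0 and hence z ≤ (1/2)[72 + √(5184 + 4·576720)] = (1/2)[72 + √2312064] ≈ (1/2)(72 + 1520.5473) = 796.2736.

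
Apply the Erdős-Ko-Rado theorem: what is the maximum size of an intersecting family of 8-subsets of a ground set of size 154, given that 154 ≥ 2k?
max |F| = C(153, 7) = 338795791740

Erdős-Ko-Rado (1961): when n ≥ 2k, max |F| = C(n−1, k−1). The bound is attained by the star {A : i ∈ A} for any fixed i ∈ [n]. Here C(154−1, 8−1) = C(153, 7) = 338795791740.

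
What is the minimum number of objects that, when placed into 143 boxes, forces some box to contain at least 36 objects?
n = (36 − 1)·143 + 1 = 5006

By the generalised pigeonhole principle, to guarantee some box contains ≥ r objects we need more than (r − 1) · k objects total. Threshold: n = (r − 1) · k + 1. With r = 36 and k = 143: n = 35 · 143 + 1 = 5005 + 1 = 5006. For n = 5005 = 35 · 143, we can put exactly 35 objects in every box, avoiding 36 in any single one — so 5006 is tight.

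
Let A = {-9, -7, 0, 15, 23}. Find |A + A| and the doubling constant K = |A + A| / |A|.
K = |A + A| / |A| = 15/5 = 3

Enumerate A + A = {a + b : a, b ∈ A}. With |A| = 5, there are |A|^2 = 25 ordered sum pairs; collecting distinct values, A + A = {-18, -16, -14, -9, -7, 0, 6, 8, 14, 15, 16, 23, 30, 38, 46}, so |A + A| = 15. Thus K = 15/5 = 3. For comparison, the minimum possible |A + A| over all 5-element sets is 2·5 − 1 = 9 (so min K = 9/5), attained only by arithmetic progressions.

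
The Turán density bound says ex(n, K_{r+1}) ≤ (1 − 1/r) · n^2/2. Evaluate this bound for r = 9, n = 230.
Turán density bound = (8/9) · 230^2/2 = 211600/9 ≈ 23511.1111

Turán's theorem: ex(n, K_{r+1}) is achieved by the complete r-partite Turán graph T(n, r) with parts as balanced as possible, and is at most (1 − 1/r) · n^2/2. For r = 9, n = 230: the density bound is (8/9) · 52900/2 = 211600/9 ≈ 23511.1111. The integer-valued extremum is e(T(230, 9)) = 23510, which is strictly less than the density bound 211600/9 since 9 ∤ 230 (the parts of T(230, 9) cannot all be equal).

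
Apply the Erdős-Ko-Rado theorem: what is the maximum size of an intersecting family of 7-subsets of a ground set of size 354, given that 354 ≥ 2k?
max |F| = C(353, 6) = 2574925713360

The Erdős-Ko-Rado theorem states: for n ≥ 2k, an intersecting family of k-subsets of an n-element set has size at most C(n − 1, k − 1), with equality for 'star' families {A ⊆ [n] : |A| = k, i ∈ A} (fix an element i). For n = 354, k = 7: C(353, 6) = 2574925713360.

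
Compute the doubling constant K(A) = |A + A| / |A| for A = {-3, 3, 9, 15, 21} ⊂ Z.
K = |A + A| / |A| = 9/5

Enumerate A + A = {a + b : a, b ∈ A}. With |A| = 5, there are |A|^2 = 25 ordered sum pairs; collecting distinct values, A + A = {-6, 0, 6, 12, 18, 24, 30, 36, 42}, so |A + A| = 9. Thus K = 9/5. Here |A + A| = 2|A| − 1 = 9, the minimum possible — so K = 9/5 is minimal, which holds iff A is an arithmetic progression.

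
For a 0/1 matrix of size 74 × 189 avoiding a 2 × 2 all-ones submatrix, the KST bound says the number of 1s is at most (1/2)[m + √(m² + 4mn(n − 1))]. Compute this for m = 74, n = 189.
z(74, 189; 2, 2) ≤ (1/2)[74 + √(74² + 4·74·189·188)] = (1/2)[74 + √10522948] = 1658.9547

Kővári–Sós–Turán: let r_1, ..., r_74 be the row sums and z = Σ r_i the total number of 1s. Each pair of columns can share at most one row with both entries 1 (else a 2×2 all-ones block appears), so Σ_i C(r_i, 2) ≤ C(189, 2) = 17766. By convexity Σ_i C(r_i, 2) ≥ 74·C(z/74, 2) = z(z − 74)/(2·74), giving z² − 74z − 74·189·188 ≤ 0 and hence z ≤ (1/2)[74 + √(5476 + 4·2629368)] = (1/2)[74 + √10522948] ≈ (1/2)(74 + 3243.9094) = 1658.9547.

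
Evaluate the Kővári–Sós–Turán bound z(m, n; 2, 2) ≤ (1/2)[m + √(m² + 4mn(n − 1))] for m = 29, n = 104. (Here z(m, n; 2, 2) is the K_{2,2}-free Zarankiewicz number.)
z(29, 104; 2, 2) ≤ (1/2)[29 + √(29² + 4·29·104·103)] = (1/2)[29 + √1243433] = 572.0466

Kővári–Sós–Turán: let r_1, ..., r_29 be the row sums and z = Σ r_i the total number of 1s. Each pair of columns can share at most one row with both entries 1 (else a 2×2 all-ones block appears), so Σ_i C(r_i, 2) ≤ C(104, 2) = 5356. By convexity Σ_i C(r_i, 2) ≥ 29·C(z/29, 2) = z(z − 29)/(2·29), giving z² − 29z − 29·104·103 ≤ 0 and hence z ≤ (1/2)[29 + √(841 + 4·310648)] = (1/2)[29 + √1243433] ≈ (1/2)(29 + 1115.0933) = 572.0466.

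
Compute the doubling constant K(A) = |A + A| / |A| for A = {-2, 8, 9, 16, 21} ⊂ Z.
K = |A + A| / |A| = 15/5 = 3

Enumerate A + A = {a + b : a, b ∈ A}. With |A| = 5, there are |A|^2 = 25 ordered sum pairs; collecting distinct values, A + A = {-4, 6, 7, 14, 16, 17, 18, 19, 24, 25, 29, 30, 32, 37, 42}, so |A + A| = 15. Thus K = 15/5 = 3. For comparison, the minimum possible |A + A| over all 5-element sets is 2·5 − 1 = 9 (so min K = 9/5), attained only by arithmetic progressions.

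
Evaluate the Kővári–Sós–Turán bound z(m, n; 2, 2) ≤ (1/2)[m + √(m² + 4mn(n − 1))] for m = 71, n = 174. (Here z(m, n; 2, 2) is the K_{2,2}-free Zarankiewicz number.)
z(71, 174; 2, 2) ≤ (1/2)[71 + √(71² + 4·71·174·173)] = (1/2)[71 + √8554009] = 1497.8619

Kővári–Sós–Turán: let r_1, ..., r_71 be the row sums and z = Σ r_i the total number of 1s. Each pair of columns can share at most one row with both entries 1 (else a 2×2 all-ones block appears), so Σ_i C(r_i, 2) ≤ C(174, 2) = 15051. By convexity Σ_i C(r_i, 2) ≥ 71·C(z/71, 2) = z(z − 71)/(2·71), giving z² − 71z − 71·174·173 ≤ 0 and hence z ≤ (1/2)[71 + √(5041 + 4·2137242)] = (1/2)[71 + √8554009] ≈ (1/2)(71 + 2924.7237) = 1497.8619.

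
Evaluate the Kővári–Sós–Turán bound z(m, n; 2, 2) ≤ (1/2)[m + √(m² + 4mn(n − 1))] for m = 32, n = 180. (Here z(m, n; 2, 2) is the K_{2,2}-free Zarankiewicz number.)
z(32, 180; 2, 2) ≤ (1/2)[32 + √(32² + 4·32·180·179)] = (1/2)[32 + √4125184] = 1031.5274

Kővári–Sós–Turán: let r_1, ..., r_32 be the row sums and z = Σ r_i the total number of 1s. Each pair of columns can share at most one row with both entries 1 (else a 2×2 all-ones block appears), so Σ_i C(r_i, 2) ≤ C(180, 2) = 16110. By convexity Σ_i C(r_i, 2) ≥ 32·C(z/32, 2) = z(z − 32)/(2·32), giving z² − 32z − 32·180·179 ≤ 0 and hence z ≤ (1/2)[32 + √(1024 + 4·1031040)] = (1/2)[32 + √4125184] ≈ (1/2)(32 + 2031.0549) = 1031.5274.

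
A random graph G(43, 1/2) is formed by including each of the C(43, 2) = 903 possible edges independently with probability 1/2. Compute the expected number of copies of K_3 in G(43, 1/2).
E[# K_3] = C(43, 3) · (1/2)^C(3, 2) = 12341 / 2^3 = 1542.625

For each 3-subset S of vertices (there are C(43, 3) = 12341 such S), let X_S = 1 if S induces a K_3 (all C(3, 2) = 3 edges present). Then P(X_S = 1) = (1/2)^3 = 1/8. By linearity of expectation, E[# K_3] = C(43, 3) · (1/2)^3 = 12341 / 8 = 1542.625.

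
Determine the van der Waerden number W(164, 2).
W(164, 2) = 164 + 1 = 165

A 2-term AP is any pair of integers, so a monochromatic 2-AP exists iff some colour is used at least twice. With 164 colours, the colouring i ↦ i on {1, ..., 164} uses each colour once, avoiding any monochromatic pair, so W(164, 2) > 164. For {1, ..., 165}, pigeonhole forces two integers of the same colour, which form a monochromatic 2-AP. Hence W(164, 2) = 165.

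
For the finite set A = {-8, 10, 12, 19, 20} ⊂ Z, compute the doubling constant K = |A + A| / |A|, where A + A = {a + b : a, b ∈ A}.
K = |A + A| / |A| = 15/5 = 3

Enumerate A + A = {a + b : a, b ∈ A}. With |A| = 5, there are |A|^2 = 25 ordered sum pairs; collecting distinct values, A + A = {-16, 2, 4, 11, 12, 20, 22, 24, 29, 30, 31, 32, 38, 39, 40}, so |A + A| = 15. Thus K = 15/5 = 3. For comparison, the minimum possible |A + A| over all 5-element sets is 2·5 − 1 = 9 (so min K = 9/5), attained only by arithmetic progressions.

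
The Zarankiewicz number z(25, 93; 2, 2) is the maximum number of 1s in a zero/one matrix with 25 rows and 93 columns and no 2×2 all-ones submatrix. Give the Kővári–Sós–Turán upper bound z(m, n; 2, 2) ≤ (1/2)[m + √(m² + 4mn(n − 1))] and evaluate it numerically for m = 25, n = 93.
z(25, 93; 2, 2) ≤ (1/2)[25 + √(25² + 4·25·93·92)] = (1/2)[25 + √856225] = 475.1621

Kővári–Sós–Turán: let r_1, ..., r_25 be the row sums and z = Σ r_i the total number of 1s. Each pair of columns can share at most one row with both entries 1 (else a 2×2 all-ones block appears), so Σ_i C(r_i, 2) ≤ C(93, 2) = 4278. By convexity Σ_i C(r_i, 2) ≥ 25·C(z/25, 2) = z(z − 25)/(2·25), giving z² − 25z − 25·93·92 ≤ 0 and hence z ≤ (1/2)[25 + √(625 + 4·213900)] = (1/2)[25 + √856225] ≈ (1/2)(25 + 925.3243) = 475.1621.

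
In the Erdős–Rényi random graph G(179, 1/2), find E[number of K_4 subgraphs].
E[# K_4] = C(179, 4) · (1/2)^C(4, 2) = 41356876 / 2^6 = 10339219/16 = 646201.1875

For each 4-subset S of vertices (there are C(179, 4) = 41356876 such S), let X_S = 1 if S induces a K_4 (all C(4, 2) = 6 edges present). Then P(X_S = 1) = (1/2)^6 = 1/64. By linearity of expectation, E[# K_4] = C(179, 4) · (1/2)^6 = 41356876 / 64 = 10339219/16 = 646201.1875.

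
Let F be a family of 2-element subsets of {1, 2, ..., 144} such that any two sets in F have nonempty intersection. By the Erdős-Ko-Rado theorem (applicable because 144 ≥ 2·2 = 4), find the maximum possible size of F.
max |F| = C(143, 1) = 143

Erdős-Ko-Rado (1961): when n ≥ 2k, max |F| = C(n−1, k−1). The bound is attained by the star {A : i ∈ A} for any fixed i ∈ [n]. Here C(144−1, 2−1) = C(143, 1) = 143.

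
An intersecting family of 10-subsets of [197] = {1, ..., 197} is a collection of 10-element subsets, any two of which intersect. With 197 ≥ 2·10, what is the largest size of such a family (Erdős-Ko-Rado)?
max |F| = C(196, 9) = 976325290056480

The Erdős-Ko-Rado theorem states: for n ≥ 2k, an intersecting family of k-subsets of an n-element set has size at most C(n − 1, k − 1), with equality for 'star' families {A ⊆ [n] : |A| = k, i ∈ A} (fix an element i). For n = 197, k = 10: C(196, 9) = 976325290056480.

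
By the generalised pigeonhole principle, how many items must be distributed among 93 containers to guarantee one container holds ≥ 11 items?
n = (11 − 1)·93 + 1 = 931

By the generalised pigeonhole principle, to guarantee some box contains ≥ r objects we need more than (r − 1) · k objects total. Threshold: n = (r − 1) · k + 1. With r = 11 and k = 93: n = 10 · 93 + 1 = 930 + 1 = 931. For n = 930 = 10 · 93, we can put exactly 10 objects in every box, avoiding 11 in any single one — so 931 is tight.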